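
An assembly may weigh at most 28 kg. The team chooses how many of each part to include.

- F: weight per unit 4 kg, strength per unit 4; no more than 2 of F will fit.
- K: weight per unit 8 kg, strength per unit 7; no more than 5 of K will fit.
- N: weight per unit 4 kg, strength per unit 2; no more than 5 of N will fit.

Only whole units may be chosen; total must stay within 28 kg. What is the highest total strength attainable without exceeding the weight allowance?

This is a bounded integer knapsack.
F has the best ratio (4/4); taking only F gives at most 2×4 = 8 (stopped by the supply cap of 2).
Mixing does better — 1×F and 3×K: weight 28 ≤ 28, strength 1·4 + 3·7 = 25.

25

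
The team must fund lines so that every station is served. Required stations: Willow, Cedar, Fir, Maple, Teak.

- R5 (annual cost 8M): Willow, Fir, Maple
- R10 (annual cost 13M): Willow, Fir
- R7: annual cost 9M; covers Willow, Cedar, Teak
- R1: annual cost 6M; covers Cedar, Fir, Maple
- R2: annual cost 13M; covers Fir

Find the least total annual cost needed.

Choose R7 and R1: together they cover Willow, Cedar, Fir, Maple, Teak — every station.
Total annual cost: 9 + 6 = 15.
No cover costs less than 15.

15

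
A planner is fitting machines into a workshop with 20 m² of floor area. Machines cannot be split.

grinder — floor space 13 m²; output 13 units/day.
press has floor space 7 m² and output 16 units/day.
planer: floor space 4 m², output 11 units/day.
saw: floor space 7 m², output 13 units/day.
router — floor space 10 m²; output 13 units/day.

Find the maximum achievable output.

40

Allowing fractional choices, the relaxed optimum would be about 42.6, but machines are indivisible.
press + planer + saw: floor space 7 + 4 + 7 = 18 ≤ 20, output 16 + 11 + 13 = 40.
press + saw: floor space 7 + 7 = 14 ≤ 20, output 16 + 13 = 29.
press + router: floor space 7 + 10 = 17 ≤ 20, output 16 + 13 = 29.
Best is press, planer, and saw with total output 40.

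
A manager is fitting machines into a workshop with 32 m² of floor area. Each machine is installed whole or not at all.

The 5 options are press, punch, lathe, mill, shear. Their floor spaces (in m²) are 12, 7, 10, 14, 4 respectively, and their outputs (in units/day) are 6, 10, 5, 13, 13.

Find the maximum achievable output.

36

Allowing fractional choices, the relaxed optimum would be about 39.5, but machines are indivisible.
punch + mill + shear: floor space 7 + 14 + 4 = 25 ≤ 32, output 10 + 13 + 13 = 36.
press + mill + shear: floor space 12 + 14 + 4 = 30 ≤ 32, output 6 + 13 + 13 = 32.
Best is punch, mill, and shear with total output 36.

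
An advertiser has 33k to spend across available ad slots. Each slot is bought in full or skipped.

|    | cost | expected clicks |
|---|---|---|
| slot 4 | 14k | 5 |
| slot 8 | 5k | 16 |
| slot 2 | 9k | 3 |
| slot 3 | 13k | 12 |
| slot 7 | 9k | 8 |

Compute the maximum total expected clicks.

36

Take slot 8, slot 3, and slot 7: cost 5 + 13 + 9 = 27 ≤ 33, expected clicks 16 + 12 + 8 = 36.
No other feasible combination does better.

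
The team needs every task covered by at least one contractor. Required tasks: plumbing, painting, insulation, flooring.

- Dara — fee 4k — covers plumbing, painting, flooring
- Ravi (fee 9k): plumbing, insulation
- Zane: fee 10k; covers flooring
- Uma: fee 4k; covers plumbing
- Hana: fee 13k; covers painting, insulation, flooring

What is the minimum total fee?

Choose Dara and Ravi: together they cover plumbing, painting, insulation, flooring — every task.
Total fee: 4 + 9 = 13.
No cover costs less than 13.

13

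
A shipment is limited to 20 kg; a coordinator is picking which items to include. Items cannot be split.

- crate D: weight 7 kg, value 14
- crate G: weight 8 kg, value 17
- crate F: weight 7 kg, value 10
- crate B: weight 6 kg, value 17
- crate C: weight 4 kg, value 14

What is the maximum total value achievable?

48

Take crate G, crate B, and crate C: weight 8 + 6 + 4 = 18 ≤ 20, value 17 + 17 + 14 = 48.
No other feasible combination does better.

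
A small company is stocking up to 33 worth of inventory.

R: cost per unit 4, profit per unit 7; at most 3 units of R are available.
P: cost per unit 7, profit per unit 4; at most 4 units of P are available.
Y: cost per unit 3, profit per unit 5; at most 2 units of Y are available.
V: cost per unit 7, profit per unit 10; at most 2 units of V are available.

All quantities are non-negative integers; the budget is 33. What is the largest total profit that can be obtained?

51

This is a bounded integer knapsack.
R has the best ratio (7/4); taking only R gives at most 3×7 = 21 (stopped by the supply cap of 3).
Mixing does better — 3×R, 2×Y, and 2×V: cost 32 ≤ 33, profit 3·7 + 2·5 + 2·10 = 51.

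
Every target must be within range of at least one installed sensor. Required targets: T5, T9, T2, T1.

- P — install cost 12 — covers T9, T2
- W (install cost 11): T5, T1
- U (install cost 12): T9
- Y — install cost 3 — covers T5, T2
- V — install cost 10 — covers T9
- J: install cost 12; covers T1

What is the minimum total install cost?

This is an integer covering problem.
The greedy cost-per-new-target heuristic would pick Y, V, and W for 24, but a cheaper cover exists.
Choose P and W: together they cover T5, T9, T2, T1 — every target.
Total install cost: 12 + 11 = 23.
No cover costs less than 23.

23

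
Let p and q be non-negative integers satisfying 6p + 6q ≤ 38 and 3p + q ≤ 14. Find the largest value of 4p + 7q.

42

(p,q)=(0,6): 6·0+6·6=36≤38, 3·0+1·6=6≤14, objective 42.
(p,q)=(1,5): 6·1+6·5=36≤38, 3·1+1·5=8≤14, objective 39.
(p,q)=(0,5): 6·0+6·5=30≤38, 3·0+1·5=5≤14, objective 35.
No feasible integer point exceeds 42.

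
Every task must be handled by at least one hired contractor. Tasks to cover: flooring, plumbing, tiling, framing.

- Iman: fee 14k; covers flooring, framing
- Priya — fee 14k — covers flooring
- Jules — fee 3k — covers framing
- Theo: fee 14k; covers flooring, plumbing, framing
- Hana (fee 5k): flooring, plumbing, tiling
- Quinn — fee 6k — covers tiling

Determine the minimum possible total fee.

8

Choose Jules and Hana: together they cover flooring, plumbing, tiling, framing — every task.
Total fee: 3 + 5 = 8.
No cover costs less than 8.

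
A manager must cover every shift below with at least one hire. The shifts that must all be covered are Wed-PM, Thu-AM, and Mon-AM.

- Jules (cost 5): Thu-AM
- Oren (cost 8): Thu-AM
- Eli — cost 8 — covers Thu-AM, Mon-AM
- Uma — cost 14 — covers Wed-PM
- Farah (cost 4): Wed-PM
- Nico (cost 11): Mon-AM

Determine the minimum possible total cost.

Choose Eli and Farah: together they cover Wed-PM, Thu-AM, Mon-AM — every shift.
Total cost: 8 + 4 = 12.
No cover costs less than 12.

12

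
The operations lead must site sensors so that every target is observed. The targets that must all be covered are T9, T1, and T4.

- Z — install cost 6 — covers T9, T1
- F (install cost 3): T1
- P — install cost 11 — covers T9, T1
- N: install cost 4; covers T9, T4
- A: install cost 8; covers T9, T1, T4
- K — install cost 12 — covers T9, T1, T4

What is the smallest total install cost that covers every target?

Choose F and N: together they cover T9, T1, T4 — every target.
Total install cost: 3 + 4 = 7.
No cover costs less than 7.

7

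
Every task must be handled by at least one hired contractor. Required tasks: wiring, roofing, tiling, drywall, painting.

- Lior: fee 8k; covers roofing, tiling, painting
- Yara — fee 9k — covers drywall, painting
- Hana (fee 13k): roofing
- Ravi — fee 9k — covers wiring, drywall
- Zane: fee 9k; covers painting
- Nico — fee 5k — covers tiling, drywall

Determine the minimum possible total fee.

17

The greedy cost-per-new-task heuristic would pick Nico, Lior, and Ravi for 22, but a cheaper cover exists.
Choose Lior and Ravi: together they cover wiring, roofing, tiling, drywall, painting — every task.
Total fee: 8 + 9 = 17.
No cover costs less than 17.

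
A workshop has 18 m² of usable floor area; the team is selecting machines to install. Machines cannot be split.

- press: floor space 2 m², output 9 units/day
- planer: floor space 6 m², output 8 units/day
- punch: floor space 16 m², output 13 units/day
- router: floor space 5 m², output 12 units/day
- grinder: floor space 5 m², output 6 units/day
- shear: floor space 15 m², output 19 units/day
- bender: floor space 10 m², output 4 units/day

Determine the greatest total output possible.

35

press + planer + router: floor space 2 + 6 + 5 = 13 ≤ 18, output 9 + 8 + 12 = 29.
press + shear: floor space 2 + 15 = 17 ≤ 18, output 9 + 19 = 28.
press + planer + router + grinder: floor space 2 + 6 + 5 + 5 = 18 ≤ 18, output 9 + 8 + 12 + 6 = 35.
Best is press, planer, router, and grinder with total output 35.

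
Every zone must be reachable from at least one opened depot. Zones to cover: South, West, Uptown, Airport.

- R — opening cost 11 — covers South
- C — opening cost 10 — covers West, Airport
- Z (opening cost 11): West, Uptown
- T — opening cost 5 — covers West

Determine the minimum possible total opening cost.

Choose R, C, and Z: together they cover South, West, Uptown, Airport — every zone.
Total opening cost: 11 + 10 + 11 = 32.
No cover costs less than 32.

32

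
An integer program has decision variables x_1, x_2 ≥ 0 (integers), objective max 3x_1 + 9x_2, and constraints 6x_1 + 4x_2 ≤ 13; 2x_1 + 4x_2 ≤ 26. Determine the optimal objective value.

Relaxing integrality, the LP optimum is 29.25 at (x_1,x_2) = (0, 3.25), which is not an integer point.
(x_1,x_2)=(0,3): 6·0+4·3=12≤13, 2·0+4·3=12≤26, objective 27.
(x_1,x_2)=(0,2): 6·0+4·2=8≤13, 2·0+4·2=8≤26, objective 18.
No feasible integer point exceeds 27.

27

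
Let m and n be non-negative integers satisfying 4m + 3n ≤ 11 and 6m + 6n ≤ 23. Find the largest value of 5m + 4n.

14

(m,n)=(2,1): 4·2+3·1=11≤11, 6·2+6·1=18≤23, objective 14.
(m,n)=(1,2): 4·1+3·2=10≤11, 6·1+6·2=18≤23, objective 13.
(m,n)=(0,3): 4·0+3·3=9≤11, 6·0+6·3=18≤23, objective 12.
The best lattice point is (2,1), giving 14.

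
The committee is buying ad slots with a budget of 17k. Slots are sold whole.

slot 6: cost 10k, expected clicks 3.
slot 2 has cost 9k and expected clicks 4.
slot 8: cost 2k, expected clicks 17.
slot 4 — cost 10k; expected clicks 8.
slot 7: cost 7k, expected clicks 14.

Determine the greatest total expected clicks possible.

31

Take slot 8 and slot 7: cost 2 + 7 = 9 ≤ 17, expected clicks 17 + 14 = 31.
No other feasible combination does better.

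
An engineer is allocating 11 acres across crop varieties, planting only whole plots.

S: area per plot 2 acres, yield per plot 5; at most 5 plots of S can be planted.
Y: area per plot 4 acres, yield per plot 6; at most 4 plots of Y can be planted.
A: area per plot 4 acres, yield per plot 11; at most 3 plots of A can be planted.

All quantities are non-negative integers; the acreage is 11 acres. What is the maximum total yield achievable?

Take 1×S and 2×A: area 10 ≤ 11, yield 1·5 + 2·11 = 27.
No other integer combination yields more.

27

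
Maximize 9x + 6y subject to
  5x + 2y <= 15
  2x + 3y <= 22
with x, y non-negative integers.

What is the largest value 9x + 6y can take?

42

The continuous relaxation peaks at (0.0909, 7.27) with value 44.45; rounding to a feasible lattice point costs some objective.
(x,y)=(0,7): 5·0+2·7=14≤15, 2·0+3·7=21≤22, objective 42.
(x,y)=(0,6): 5·0+2·6=12≤15, 2·0+3·6=18≤22, objective 36.
Maximum is 42 at (x,y)=(0,7).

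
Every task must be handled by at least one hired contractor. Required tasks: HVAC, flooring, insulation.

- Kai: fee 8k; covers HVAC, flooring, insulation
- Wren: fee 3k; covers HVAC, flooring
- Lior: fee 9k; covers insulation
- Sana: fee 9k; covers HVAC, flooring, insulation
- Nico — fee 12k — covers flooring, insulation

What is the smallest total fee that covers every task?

8

The greedy cost-per-new-task heuristic would pick Wren and Kai for 11, but a cheaper cover exists.
Kai alone covers HVAC, flooring, insulation — every task.
Total fee: 8.
No cover costs less than 8.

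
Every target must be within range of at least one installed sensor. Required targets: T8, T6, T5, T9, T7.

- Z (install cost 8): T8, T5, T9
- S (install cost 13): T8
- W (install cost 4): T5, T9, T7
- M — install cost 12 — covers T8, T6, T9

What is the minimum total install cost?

16

This is a weighted set-cover instance.
Choose W and M: together they cover T8, T6, T5, T9, T7 — every target.
Total install cost: 4 + 12 = 16.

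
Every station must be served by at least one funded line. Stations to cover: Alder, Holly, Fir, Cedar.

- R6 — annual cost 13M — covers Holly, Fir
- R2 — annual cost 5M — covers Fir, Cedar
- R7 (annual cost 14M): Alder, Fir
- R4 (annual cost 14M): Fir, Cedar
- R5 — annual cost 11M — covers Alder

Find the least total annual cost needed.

Choose R6, R2, and R5: together they cover Alder, Holly, Fir, Cedar — every station.
Total annual cost: 13 + 5 + 11 = 29.
No cover costs less than 29.

29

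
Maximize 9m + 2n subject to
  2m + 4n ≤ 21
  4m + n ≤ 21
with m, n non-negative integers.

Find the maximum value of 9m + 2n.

47

(m,n)=(5,1) is feasible, giving 47.
(m,n)=(5,0) is feasible, giving 45.
(m,n)=(4,2) is feasible, giving 40.
The best lattice point is (5,1), giving 47.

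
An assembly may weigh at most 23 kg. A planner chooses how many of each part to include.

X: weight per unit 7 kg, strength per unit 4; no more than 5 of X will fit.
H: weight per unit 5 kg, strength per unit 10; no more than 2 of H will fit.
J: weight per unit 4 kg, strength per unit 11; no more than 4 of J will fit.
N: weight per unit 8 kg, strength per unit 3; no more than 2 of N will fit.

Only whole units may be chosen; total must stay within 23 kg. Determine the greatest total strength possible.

J has the best ratio (11/4); taking only J gives at most 4×11 = 44 (stopped by the supply cap of 4).
Mixing does better — 1×H and 4×J: weight 21 ≤ 23, strength 1·10 + 4·11 = 54.

54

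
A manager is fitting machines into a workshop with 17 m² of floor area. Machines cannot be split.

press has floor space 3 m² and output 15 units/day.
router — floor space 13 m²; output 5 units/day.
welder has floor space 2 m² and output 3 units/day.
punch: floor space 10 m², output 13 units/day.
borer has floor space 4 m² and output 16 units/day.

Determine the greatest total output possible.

44

Allowing fractional choices, the relaxed optimum would be about 44.4, but machines are indivisible.
welder + punch + borer: floor space 2 + 10 + 4 = 16 ≤ 17, output 3 + 13 + 16 = 32.
press + punch + borer: floor space 3 + 10 + 4 = 17 ≤ 17, output 15 + 13 + 16 = 44.
press + welder + borer: floor space 3 + 2 + 4 = 9 ≤ 17, output 15 + 3 + 16 = 34.
Best is press, punch, and borer with total output 44.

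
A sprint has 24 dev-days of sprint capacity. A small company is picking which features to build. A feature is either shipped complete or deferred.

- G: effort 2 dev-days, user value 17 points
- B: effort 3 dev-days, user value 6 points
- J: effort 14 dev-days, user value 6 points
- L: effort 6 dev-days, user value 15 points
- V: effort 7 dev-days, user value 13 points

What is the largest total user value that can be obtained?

Allowing fractional choices, the relaxed optimum would be about 53.6, but features are indivisible.
G + L + V: effort 2 + 6 + 7 = 15 ≤ 24, user value 17 + 15 + 13 = 45.
G + B + L: effort 2 + 3 + 6 = 11 ≤ 24, user value 17 + 6 + 15 = 38.
G + B + L + V: effort 2 + 3 + 6 + 7 = 18 ≤ 24, user value 17 + 6 + 15 + 13 = 51.
Best is G, B, L, and V with total user value 51.

51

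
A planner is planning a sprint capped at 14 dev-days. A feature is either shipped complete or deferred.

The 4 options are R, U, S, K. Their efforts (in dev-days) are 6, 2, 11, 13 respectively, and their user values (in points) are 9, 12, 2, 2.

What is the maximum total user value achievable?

This is an integer program with binary decision variables.
R + U: effort 6 + 2 = 8 ≤ 14, user value 9 + 12 = 21.
U + S: effort 2 + 11 = 13 ≤ 14, user value 12 + 2 = 14.
Best is R and U with total user value 21.

21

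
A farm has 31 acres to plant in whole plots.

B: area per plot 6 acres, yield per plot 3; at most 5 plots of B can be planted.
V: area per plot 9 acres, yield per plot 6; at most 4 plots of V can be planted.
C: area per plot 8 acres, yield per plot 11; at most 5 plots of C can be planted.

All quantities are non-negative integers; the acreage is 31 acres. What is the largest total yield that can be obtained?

C has the best ratio (11/8); taking only C gives at most 3×11 = 33 (stopped by the area limit).
Mixing does better — 1×B and 3×C: area 30 ≤ 31, yield 1·3 + 3·11 = 36.

36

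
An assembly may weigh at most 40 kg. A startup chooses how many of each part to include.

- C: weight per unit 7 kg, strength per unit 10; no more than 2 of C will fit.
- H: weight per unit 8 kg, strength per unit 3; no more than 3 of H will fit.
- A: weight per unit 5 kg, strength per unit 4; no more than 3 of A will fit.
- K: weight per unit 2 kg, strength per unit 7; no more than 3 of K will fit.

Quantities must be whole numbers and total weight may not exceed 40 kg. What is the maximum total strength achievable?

53

This is a bounded integer knapsack.
K has the best ratio (7/2); taking only K gives at most 3×7 = 21 (stopped by the supply cap of 3).
Mixing does better — 2×C, 3×A, and 3×K: weight 35 ≤ 40, strength 2·10 + 3·4 + 3·7 = 53.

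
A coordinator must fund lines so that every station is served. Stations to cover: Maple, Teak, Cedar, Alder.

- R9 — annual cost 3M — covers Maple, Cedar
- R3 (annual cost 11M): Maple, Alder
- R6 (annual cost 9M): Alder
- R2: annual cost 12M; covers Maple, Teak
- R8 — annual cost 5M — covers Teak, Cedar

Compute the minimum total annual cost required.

16

This is a weighted set-cover instance.
The greedy cost-per-new-station heuristic would pick R9, R8, and R6 for 17, but a cheaper cover exists.
Choose R3 and R8: together they cover Maple, Teak, Cedar, Alder — every station.
Total annual cost: 11 + 5 = 16.
No cover costs less than 16.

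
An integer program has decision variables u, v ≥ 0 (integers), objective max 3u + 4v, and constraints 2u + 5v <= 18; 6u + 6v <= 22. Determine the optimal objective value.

The continuous relaxation peaks at (0.111, 3.56) with value 14.56; rounding to a feasible lattice point costs some objective.
(u,v)=(0,3): 2·0+5·3=15≤18, 6·0+6·3=18≤22, objective 12.
(u,v)=(1,2): 2·1+5·2=12≤18, 6·1+6·2=18≤22, objective 11.
(u,v)=(0,2): 2·0+5·2=10≤18, 6·0+6·2=12≤22, objective 8.
The best lattice point is (0,3), giving 12.

12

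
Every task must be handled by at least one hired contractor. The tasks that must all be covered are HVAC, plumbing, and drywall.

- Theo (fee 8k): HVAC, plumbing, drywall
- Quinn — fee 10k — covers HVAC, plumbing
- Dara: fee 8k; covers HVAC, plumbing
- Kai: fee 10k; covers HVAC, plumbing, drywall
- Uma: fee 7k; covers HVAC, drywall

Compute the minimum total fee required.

8

This is an integer covering problem.
Theo alone covers HVAC, plumbing, drywall — every task.
Total fee: 8.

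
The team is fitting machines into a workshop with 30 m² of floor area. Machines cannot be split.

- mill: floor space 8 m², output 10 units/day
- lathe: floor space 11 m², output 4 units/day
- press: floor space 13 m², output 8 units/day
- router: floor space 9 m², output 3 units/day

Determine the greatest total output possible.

21

mill + press: floor space 8 + 13 = 21 ≤ 30, output 10 + 8 = 18.
mill + lathe + router: floor space 8 + 11 + 9 = 28 ≤ 30, output 10 + 4 + 3 = 17.
mill + press + router: floor space 8 + 13 + 9 = 30 ≤ 30, output 10 + 8 + 3 = 21.
Best is mill, press, and router with total output 21.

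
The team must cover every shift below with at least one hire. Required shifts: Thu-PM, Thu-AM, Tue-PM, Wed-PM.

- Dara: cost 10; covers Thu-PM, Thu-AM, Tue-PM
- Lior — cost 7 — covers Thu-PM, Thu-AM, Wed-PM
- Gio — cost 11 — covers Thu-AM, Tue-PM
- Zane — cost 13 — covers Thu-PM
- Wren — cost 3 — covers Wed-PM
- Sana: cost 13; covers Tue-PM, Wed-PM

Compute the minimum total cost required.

The greedy cost-per-new-shift heuristic would pick Lior and Dara for 17, but a cheaper cover exists.
Choose Dara and Wren: together they cover Thu-PM, Thu-AM, Tue-PM, Wed-PM — every shift.
Total cost: 10 + 3 = 13.
No cover costs less than 13.

13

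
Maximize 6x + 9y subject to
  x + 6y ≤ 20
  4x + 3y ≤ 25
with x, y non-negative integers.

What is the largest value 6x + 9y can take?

The continuous relaxation peaks at (4.29, 2.62) with value 49.29; rounding to a feasible lattice point costs some objective.
(x,y)=(4,2): 1·4+6·2=16≤20, 4·4+3·2=22≤25, objective 42.
(x,y)=(5,1): 1·5+6·1=11≤20, 4·5+3·1=23≤25, objective 39.
(x,y)=(3,2): 1·3+6·2=15≤20, 4·3+3·2=18≤25, objective 36.
(x,y)=(4,1): 1·4+6·1=10≤20, 4·4+3·1=19≤25, objective 33.
Maximum is 42 at (x,y)=(4,2).

42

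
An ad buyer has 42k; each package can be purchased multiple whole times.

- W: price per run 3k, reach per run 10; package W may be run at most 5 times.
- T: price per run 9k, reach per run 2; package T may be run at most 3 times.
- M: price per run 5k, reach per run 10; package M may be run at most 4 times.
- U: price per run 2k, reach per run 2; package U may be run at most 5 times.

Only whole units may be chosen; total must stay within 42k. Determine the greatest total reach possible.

W has the best ratio (10/3); taking only W gives at most 5×10 = 50 (stopped by the supply cap of 5).
Mixing does better — 5×W, 4×M, and 3×U: price 41 ≤ 42, reach 5·10 + 4·10 + 3·2 = 96.

96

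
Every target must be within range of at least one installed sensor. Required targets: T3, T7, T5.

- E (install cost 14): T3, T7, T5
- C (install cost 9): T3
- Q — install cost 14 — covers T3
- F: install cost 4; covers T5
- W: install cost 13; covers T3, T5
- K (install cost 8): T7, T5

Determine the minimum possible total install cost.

This is a weighted set-cover instance.
The greedy cost-per-new-target heuristic would pick F and E for 18, but a cheaper cover exists.
E alone covers T3, T7, T5 — every target.
Total install cost: 14.
No cover costs less than 14.

14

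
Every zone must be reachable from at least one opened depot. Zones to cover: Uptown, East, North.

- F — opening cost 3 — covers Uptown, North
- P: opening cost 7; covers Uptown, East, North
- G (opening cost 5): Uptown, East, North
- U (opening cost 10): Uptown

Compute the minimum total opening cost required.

5

G alone covers Uptown, East, North — every zone.
Total opening cost: 5.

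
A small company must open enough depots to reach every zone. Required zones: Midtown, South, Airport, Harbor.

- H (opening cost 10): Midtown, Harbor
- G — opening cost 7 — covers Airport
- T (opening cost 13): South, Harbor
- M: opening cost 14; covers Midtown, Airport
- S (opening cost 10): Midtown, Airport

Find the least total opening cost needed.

23

This is a weighted set-cover instance.
The greedy cost-per-new-zone heuristic would pick H, G, and T for 30, but a cheaper cover exists.
Choose T and S: together they cover Midtown, South, Airport, Harbor — every zone.
Total opening cost: 13 + 10 = 23.
No cover costs less than 23.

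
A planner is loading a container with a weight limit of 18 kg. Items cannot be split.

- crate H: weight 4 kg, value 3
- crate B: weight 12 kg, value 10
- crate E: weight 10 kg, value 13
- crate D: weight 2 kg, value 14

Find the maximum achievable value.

Treat it as a binary knapsack problem.
crate H + crate E + crate D: weight 4 + 10 + 2 = 16 ≤ 18, value 3 + 13 + 14 = 30.
crate E + crate D: weight 10 + 2 = 12 ≤ 18, value 13 + 14 = 27.
Best is crate H, crate E, and crate D with total value 30.

30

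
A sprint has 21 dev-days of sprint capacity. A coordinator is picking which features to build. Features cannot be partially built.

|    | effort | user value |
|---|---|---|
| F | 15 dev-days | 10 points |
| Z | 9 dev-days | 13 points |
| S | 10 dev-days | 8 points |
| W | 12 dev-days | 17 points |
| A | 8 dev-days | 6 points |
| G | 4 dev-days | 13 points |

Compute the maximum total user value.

32

Take Z, A, and G: effort 9 + 8 + 4 = 21 ≤ 21, user value 13 + 6 + 13 = 32.
No other feasible combination does better.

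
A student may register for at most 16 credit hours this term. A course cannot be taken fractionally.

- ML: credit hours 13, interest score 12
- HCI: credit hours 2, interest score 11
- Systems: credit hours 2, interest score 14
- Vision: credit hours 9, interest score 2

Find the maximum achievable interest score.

Allowing fractional choices, the relaxed optimum would be about 36.1, but courses are indivisible.
ML + Systems: credit hours 13 + 2 = 15 ≤ 16, interest score 12 + 14 = 26.
HCI + Systems + Vision: credit hours 2 + 2 + 9 = 13 ≤ 16, interest score 11 + 14 + 2 = 27.
Best is HCI, Systems, and Vision with total interest score 27.

27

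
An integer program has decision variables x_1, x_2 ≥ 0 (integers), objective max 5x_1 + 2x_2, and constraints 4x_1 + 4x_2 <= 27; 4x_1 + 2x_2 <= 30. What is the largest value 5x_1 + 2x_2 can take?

(x_1,x_2)=(6,0): 4·6+4·0=24≤27, 4·6+2·0=24≤30, objective 30.
(x_1,x_2)=(5,1): 4·5+4·1=24≤27, 4·5+2·1=22≤30, objective 27.
(x_1,x_2)=(5,0): 4·5+4·0=20≤27, 4·5+2·0=20≤30, objective 25.
No feasible integer point exceeds 30.

30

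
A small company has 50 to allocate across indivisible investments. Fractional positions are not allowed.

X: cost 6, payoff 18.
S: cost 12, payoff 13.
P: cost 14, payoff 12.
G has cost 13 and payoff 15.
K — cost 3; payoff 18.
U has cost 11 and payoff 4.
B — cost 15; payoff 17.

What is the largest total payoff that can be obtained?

This is an integer program with binary decision variables.
X + S + G + K + B: cost 6 + 12 + 13 + 3 + 15 = 49 ≤ 50, payoff 18 + 13 + 15 + 18 + 17 = 81.
X + S + P + G + K: cost 6 + 12 + 14 + 13 + 3 = 48 ≤ 50, payoff 18 + 13 + 12 + 15 + 18 = 76.
X + S + P + K + B: cost 6 + 12 + 14 + 3 + 15 = 50 ≤ 50, payoff 18 + 13 + 12 + 18 + 17 = 78.
Best is X, S, G, K, and B with total payoff 81.

81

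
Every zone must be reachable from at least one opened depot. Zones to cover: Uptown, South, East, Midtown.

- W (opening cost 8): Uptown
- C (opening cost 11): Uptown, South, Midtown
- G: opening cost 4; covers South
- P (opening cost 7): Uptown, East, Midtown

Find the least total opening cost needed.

11

Choose G and P: together they cover Uptown, South, East, Midtown — every zone.
Total opening cost: 4 + 7 = 11.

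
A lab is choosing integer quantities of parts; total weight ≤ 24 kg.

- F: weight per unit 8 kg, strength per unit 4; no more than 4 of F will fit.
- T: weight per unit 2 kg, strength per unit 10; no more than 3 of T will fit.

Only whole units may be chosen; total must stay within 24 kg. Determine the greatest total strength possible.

38

This is a bounded integer knapsack.
2×F and 3×T: weight 22 ≤ 24, strength 2·4 + 3·10 = 38.
1×F and 3×T: weight 14 ≤ 24, strength 1·4 + 3·10 = 34.
Best is 38.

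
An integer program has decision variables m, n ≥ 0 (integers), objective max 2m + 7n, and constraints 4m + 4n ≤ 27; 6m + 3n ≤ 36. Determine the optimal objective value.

42

(m,n)=(0,6): 4·0+4·6=24≤27, 6·0+3·6=18≤36, objective 42.
(m,n)=(1,5): 4·1+4·5=24≤27, 6·1+3·5=21≤36, objective 37.
(m,n)=(0,5): 4·0+4·5=20≤27, 6·0+3·5=15≤36, objective 35.
Maximum is 42 at (m,n)=(0,6).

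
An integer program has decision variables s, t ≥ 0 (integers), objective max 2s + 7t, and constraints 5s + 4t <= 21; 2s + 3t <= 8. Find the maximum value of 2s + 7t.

16

(s,t)=(1,2) is feasible, giving 16.
(s,t)=(0,2) is feasible, giving 14.
(s,t)=(2,1) is feasible, giving 11.
(s,t)=(1,1) is feasible, giving 9.
Maximum is 16 at (s,t)=(1,2).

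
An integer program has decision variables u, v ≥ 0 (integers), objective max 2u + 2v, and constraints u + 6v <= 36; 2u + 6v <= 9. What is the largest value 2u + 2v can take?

Relaxing integrality, the LP optimum is 9.00 at (u,v) = (4.5, 0), which is not an integer point.
(u,v)=(4,0) is feasible, giving 8.
(u,v)=(3,0) is feasible, giving 6.
No feasible integer point exceeds 8.

8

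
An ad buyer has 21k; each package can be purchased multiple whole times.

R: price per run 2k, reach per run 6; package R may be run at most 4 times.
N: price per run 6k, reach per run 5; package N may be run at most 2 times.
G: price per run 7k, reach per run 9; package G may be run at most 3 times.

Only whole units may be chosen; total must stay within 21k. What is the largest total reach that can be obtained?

Take 4×R, 1×N, and 1×G: price 21 ≤ 21, reach 4·6 + 1·5 + 1·9 = 38.
R has the best ratio (6/2) and is taken to its limit of 4; remaining capacity is filled optimally with the others.

38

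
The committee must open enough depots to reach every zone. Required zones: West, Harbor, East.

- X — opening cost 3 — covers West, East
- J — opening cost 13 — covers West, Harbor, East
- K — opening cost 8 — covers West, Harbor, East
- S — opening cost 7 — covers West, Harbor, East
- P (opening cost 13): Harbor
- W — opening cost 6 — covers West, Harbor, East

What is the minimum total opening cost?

6

The greedy cost-per-new-zone heuristic would pick X and W for 9, but a cheaper cover exists.
W alone covers West, Harbor, East — every zone.
Total opening cost: 6.
No cover costs less than 6.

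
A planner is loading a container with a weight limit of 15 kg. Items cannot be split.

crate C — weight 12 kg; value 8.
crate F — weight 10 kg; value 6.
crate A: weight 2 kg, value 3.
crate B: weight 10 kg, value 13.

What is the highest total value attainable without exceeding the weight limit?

16

Allowing fractional choices, the relaxed optimum would be about 18.0, but items are indivisible.
crate A + crate B: weight 2 + 10 = 12 ≤ 15, value 3 + 13 = 16.
crate B: weight 10 ≤ 15, value 13.
crate C + crate A: weight 12 + 2 = 14 ≤ 15, value 8 + 3 = 11.
Best is crate A and crate B with total value 16.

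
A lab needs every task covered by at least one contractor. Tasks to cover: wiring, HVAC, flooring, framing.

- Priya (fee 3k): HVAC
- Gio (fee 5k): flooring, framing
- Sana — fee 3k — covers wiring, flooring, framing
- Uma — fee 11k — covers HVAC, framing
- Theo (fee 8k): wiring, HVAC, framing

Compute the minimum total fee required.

Choose Priya and Sana: together they cover wiring, HVAC, flooring, framing — every task.
Total fee: 3 + 3 = 6.

6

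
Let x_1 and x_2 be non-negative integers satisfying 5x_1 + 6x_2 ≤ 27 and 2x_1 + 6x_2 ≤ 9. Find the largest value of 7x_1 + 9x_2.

28

(x_1,x_2)=(4,0): 5·4+6·0=20≤27, 2·4+6·0=8≤9, objective 28.
(x_1,x_2)=(3,0): 5·3+6·0=15≤27, 2·3+6·0=6≤9, objective 21.
The best lattice point is (4,0), giving 28.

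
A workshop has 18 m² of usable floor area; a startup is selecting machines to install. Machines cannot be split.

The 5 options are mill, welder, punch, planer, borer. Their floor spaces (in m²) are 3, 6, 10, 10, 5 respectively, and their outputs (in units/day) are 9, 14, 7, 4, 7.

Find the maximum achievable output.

30

Allowing fractional choices, the relaxed optimum would be about 32.8, but machines are indivisible.
mill + welder: floor space 3 + 6 = 9 ≤ 18, output 9 + 14 = 23.
mill + welder + borer: floor space 3 + 6 + 5 = 14 ≤ 18, output 9 + 14 + 7 = 30.
Best is mill, welder, and borer with total output 30.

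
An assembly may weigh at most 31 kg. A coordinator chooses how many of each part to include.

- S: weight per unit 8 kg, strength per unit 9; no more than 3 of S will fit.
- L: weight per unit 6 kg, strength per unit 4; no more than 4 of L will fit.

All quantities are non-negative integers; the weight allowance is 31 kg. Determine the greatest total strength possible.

Take 3×S and 1×L: weight 30 ≤ 31, strength 3·9 + 1·4 = 31.
S has the best ratio (9/8) and is taken to its limit of 3; remaining capacity is filled optimally with the others.

31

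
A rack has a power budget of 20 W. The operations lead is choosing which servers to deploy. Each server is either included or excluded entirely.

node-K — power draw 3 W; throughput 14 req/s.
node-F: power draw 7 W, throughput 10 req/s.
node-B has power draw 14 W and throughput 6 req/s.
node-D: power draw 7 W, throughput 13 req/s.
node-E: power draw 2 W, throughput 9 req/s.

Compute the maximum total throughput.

46

Allowing fractional choices, the relaxed optimum would be about 46.4, but servers are indivisible.
node-K + node-F + node-D + node-E: power draw 3 + 7 + 7 + 2 = 19 ≤ 20, throughput 14 + 10 + 13 + 9 = 46.
node-K + node-D + node-E: power draw 3 + 7 + 2 = 12 ≤ 20, throughput 14 + 13 + 9 = 36.
node-K + node-F + node-D: power draw 3 + 7 + 7 = 17 ≤ 20, throughput 14 + 10 + 13 = 37.
Best is node-K, node-F, node-D, and node-E with total throughput 46.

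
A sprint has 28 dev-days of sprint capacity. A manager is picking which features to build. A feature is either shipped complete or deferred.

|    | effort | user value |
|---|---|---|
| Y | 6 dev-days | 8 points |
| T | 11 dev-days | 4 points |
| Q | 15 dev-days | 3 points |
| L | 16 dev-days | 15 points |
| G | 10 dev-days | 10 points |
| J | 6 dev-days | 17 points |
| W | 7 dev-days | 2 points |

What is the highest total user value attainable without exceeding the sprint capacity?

Take Y, L, and J: effort 6 + 16 + 6 = 28 ≤ 28, user value 8 + 15 + 17 = 40.
No other feasible combination does better.

40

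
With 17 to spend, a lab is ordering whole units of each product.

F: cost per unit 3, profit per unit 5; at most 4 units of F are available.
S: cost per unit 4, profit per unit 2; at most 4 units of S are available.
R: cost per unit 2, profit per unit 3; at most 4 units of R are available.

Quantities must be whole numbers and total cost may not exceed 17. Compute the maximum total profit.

27

This is a bounded integer knapsack.
Take 3×F and 4×R: cost 17 ≤ 17, profit 3·5 + 4·3 = 27.
No other integer combination yields more.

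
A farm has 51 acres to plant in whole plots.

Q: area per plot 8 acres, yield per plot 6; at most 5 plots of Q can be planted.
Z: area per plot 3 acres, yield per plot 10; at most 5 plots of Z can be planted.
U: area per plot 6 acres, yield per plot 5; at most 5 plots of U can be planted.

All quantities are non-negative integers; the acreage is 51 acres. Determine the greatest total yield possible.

This is a bounded integer knapsack.
2×Q, 5×Z, and 3×U: area 49 ≤ 51, yield 2·6 + 5·10 + 3·5 = 77.
3×Q, 5×Z, and 2×U: area 51 ≤ 51, yield 3·6 + 5·10 + 2·5 = 78.
Best is 78.

78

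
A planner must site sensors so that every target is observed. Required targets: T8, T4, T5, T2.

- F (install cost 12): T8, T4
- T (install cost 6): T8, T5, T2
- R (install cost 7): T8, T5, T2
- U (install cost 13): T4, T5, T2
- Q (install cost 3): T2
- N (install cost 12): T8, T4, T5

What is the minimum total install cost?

The greedy cost-per-new-target heuristic would pick T and F for 18, but a cheaper cover exists.
Choose Q and N: together they cover T8, T4, T5, T2 — every target.
Total install cost: 3 + 12 = 15.
No cover costs less than 15.

15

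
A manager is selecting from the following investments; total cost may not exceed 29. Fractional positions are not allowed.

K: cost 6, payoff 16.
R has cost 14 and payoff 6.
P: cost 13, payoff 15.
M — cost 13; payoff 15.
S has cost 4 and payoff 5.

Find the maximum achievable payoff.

36

K + P + S: cost 6 + 13 + 4 = 23 ≤ 29, payoff 16 + 15 + 5 = 36.
K + M + S: cost 6 + 13 + 4 = 23 ≤ 29, payoff 16 + 15 + 5 = 36.
The maximum payoff is 36; one optimal choice is K, P, and S.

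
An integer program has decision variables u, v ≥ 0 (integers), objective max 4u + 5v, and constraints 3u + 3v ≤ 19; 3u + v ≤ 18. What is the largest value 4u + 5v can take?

The continuous relaxation peaks at (0, 6.33) with value 31.67; rounding to a feasible lattice point costs some objective.
(u,v)=(0,6): 3·0+3·6=18≤19, 3·0+1·6=6≤18, objective 30.
(u,v)=(1,5): 3·1+3·5=18≤19, 3·1+1·5=8≤18, objective 29.
No feasible integer point exceeds 30.

30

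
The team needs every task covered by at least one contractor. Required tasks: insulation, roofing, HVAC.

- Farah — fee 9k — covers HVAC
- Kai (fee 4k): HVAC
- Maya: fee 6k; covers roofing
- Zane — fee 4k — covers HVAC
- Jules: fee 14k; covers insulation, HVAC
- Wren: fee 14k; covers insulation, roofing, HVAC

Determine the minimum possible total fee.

14

The greedy cost-per-new-task heuristic would pick Kai, Maya, and Jules for 24, but a cheaper cover exists.
Wren alone covers insulation, roofing, HVAC — every task.
Total fee: 14.
No cover costs less than 14.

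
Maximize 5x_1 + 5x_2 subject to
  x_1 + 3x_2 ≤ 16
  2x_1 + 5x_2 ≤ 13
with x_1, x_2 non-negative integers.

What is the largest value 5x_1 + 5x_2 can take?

Relaxing integrality, the LP optimum is 32.50 at (x_1,x_2) = (6.5, 0), which is not an integer point.
(x_1,x_2)=(6,0): 1·6+3·0=6≤16, 2·6+5·0=12≤13, objective 30.
(x_1,x_2)=(5,0): 1·5+3·0=5≤16, 2·5+5·0=10≤13, objective 25.
The best lattice point is (6,0), giving 30.

30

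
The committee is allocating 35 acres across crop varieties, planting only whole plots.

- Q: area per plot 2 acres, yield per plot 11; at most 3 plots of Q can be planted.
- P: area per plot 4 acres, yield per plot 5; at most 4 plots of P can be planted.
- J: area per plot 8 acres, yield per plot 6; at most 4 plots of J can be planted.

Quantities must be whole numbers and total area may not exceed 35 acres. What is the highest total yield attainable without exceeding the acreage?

Take 3×Q, 3×P, and 2×J: area 34 ≤ 35, yield 3·11 + 3·5 + 2·6 = 60.
Q has the best ratio (11/2) and is taken to its limit of 3; remaining capacity is filled optimally with the others.

60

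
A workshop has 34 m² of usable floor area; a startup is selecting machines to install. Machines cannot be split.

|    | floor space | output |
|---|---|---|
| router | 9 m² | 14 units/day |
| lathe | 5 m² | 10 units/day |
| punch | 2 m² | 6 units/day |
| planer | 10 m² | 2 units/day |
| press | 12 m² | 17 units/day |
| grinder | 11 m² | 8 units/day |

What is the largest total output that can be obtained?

Take router, lathe, punch, and press: floor space 9 + 5 + 2 + 12 = 28 ≤ 34, output 14 + 10 + 6 + 17 = 47.
No other feasible combination does better.

47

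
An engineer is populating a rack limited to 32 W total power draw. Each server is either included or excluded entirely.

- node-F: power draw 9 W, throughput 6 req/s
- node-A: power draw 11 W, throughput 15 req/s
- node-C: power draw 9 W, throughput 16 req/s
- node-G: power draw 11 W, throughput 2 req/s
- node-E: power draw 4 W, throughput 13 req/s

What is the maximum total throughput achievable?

44

node-F + node-A + node-C: power draw 9 + 11 + 9 = 29 ≤ 32, throughput 6 + 15 + 16 = 37.
node-A + node-C + node-E: power draw 11 + 9 + 4 = 24 ≤ 32, throughput 15 + 16 + 13 = 44.
Best is node-A, node-C, and node-E with total throughput 44.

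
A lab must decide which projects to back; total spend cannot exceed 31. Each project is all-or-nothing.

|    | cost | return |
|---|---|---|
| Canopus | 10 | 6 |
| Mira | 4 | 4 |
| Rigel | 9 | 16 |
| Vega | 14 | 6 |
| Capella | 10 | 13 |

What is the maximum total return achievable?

Rigel + Capella: cost 9 + 10 = 19 ≤ 31, return 16 + 13 = 29.
Canopus + Rigel + Capella: cost 10 + 9 + 10 = 29 ≤ 31, return 6 + 16 + 13 = 35.
Mira + Rigel + Capella: cost 4 + 9 + 10 = 23 ≤ 31, return 4 + 16 + 13 = 33.
Best is Canopus, Rigel, and Capella with total return 35.

35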